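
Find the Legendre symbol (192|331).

Pull out 2^6: since 331 ≡ 3 (mod 8), (2/331) = -1, so (2/331)^6 = +1.
Reciprocity: 3 ≡ 3 and 331 ≡ 3 (mod 4), so (3/331) = −(331/3).
Reduce top mod 3: now compute (1/3).
Reached (1/3) = 1. Collecting the sign flips along the way, the symbol is -1.

-1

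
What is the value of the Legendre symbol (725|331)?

First reduce: 725 ≡ 63 (mod 331).
Reciprocity: 63 ≡ 3 and 331 ≡ 3 (mod 4), so (63/331) = −(331/63).
Reduce top mod 63: now compute (16/63).
Pull out 2^4: since 63 ≡ 7 (mod 8), (2/63) = +1, so (2/63)^4 = +1.
Reached (1/63) = 1. Collecting the sign flips along the way, the symbol is -1.

-1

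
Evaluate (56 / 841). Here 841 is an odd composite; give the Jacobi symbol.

Pull out 2^3: since 841 ≡ 1 (mod 8), (2/841) = +1, so (2/841)^3 = +1.
Reciprocity: 7 ≡ 3 and 841 ≡ 1 (mod 4), so (7/841) = +(841/7).
Reduce top mod 7: now compute (1/7).
Reached (1/7) = 1. Collecting the sign flips along the way, the symbol is +1.

1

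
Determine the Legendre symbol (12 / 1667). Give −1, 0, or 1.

1

Pull out 2^2: since 1667 ≡ 3 (mod 8), (2/1667) = -1, so (2/1667)^2 = +1.
Reciprocity: 3 ≡ 3 and 1667 ≡ 3 (mod 4), so (3/1667) = −(1667/3).
Reduce top mod 3: now compute (2/3).
Pull out 2: since 3 ≡ 3 (mod 8), (2/3) = -1.
Reached (1/3) = 1. Collecting the sign flips along the way, the symbol is +1.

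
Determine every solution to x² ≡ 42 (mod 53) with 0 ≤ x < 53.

53 ≡ 1 (mod 4), so we find a root by search.
Trying successive values, 25² = 625 ≡ 42 (mod 53). The other root is 53 − 25 = 28.

25, 28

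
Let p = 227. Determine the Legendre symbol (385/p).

-1

First reduce: 385 ≡ 158 (mod 227).
Pull out 2: since 227 ≡ 3 (mod 8), (2/227) = -1.
Reciprocity: 79 ≡ 3 and 227 ≡ 3 (mod 4), so (79/227) = −(227/79).
Reduce top mod 79: now compute (69/79).
Reciprocity: 69 ≡ 1 and 79 ≡ 3 (mod 4), so (69/79) = +(79/69).
Reduce top mod 69: now compute (10/69).
Pull out 2: since 69 ≡ 5 (mod 8), (2/69) = -1.
Reciprocity: 5 ≡ 1 and 69 ≡ 1 (mod 4), so (5/69) = +(69/5).
Reduce top mod 5: now compute (4/5).
Pull out 2^2: since 5 ≡ 5 (mod 8), (2/5) = -1, so (2/5)^2 = +1.
Reached (1/5) = 1. Collecting the sign flips along the way, the symbol is -1.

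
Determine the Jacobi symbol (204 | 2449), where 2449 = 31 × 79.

Pull out 2^2: since 2449 ≡ 1 (mod 8), (2/2449) = +1, so (2/2449)^2 = +1.
Reciprocity: 51 ≡ 3 and 2449 ≡ 1 (mod 4), so (51/2449) = +(2449/51).
Reduce top mod 51: now compute (1/51).
Reached (1/51) = 1. Collecting the sign flips along the way, the symbol is +1.

1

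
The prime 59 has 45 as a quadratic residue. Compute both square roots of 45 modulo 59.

24, 35

Since 59 ≡ 3 (mod 4), a square root of 45 is 45^((59+1)/4) = 45^15 mod 59.
Repeated squaring: 45^2≡19, 45^4≡7, 45^8≡49 (mod 59).
45^15 = 45^(8+4+2+1) ≡ 35 (mod 59).
Check: 35² = 1225 ≡ 45 (mod 59). The two roots are 24 and 35.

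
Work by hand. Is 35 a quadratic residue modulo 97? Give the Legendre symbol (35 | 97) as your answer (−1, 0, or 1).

Reciprocity: 35 ≡ 3 and 97 ≡ 1 (mod 4), so (35/97) = +(97/35).
Reduce top mod 35: now compute (27/35).
Reciprocity: 27 ≡ 3 and 35 ≡ 3 (mod 4), so (27/35) = −(35/27).
Reduce top mod 27: now compute (8/27).
Pull out 2^3: since 27 ≡ 3 (mod 8), (2/27) = -1, so (2/27)^3 = -1.
Reached (1/27) = 1. Collecting the sign flips along the way, the symbol is +1.

1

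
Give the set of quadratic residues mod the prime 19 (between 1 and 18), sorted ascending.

Square k = 1,…,9 (k and 19−k give the same square):
1²=1, 2²=4, 3²=9, 4²=16, 5²≡6, 6²≡17, 7²≡11, 8²≡7, 9²≡5 (mod 19).
So the quadratic residues mod 19 are {1, 4, 5, 6, 7, 9, 11, 16, 17}.

1, 4, 5, 6, 7, 9, 11, 16, 17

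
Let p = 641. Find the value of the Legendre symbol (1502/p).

1

First reduce: 1502 ≡ 220 (mod 641).
Pull out 2^2: since 641 ≡ 1 (mod 8), (2/641) = +1, so (2/641)^2 = +1.
Reciprocity: 55 ≡ 3 and 641 ≡ 1 (mod 4), so (55/641) = +(641/55).
Reduce top mod 55: now compute (36/55).
Pull out 2^2: since 55 ≡ 7 (mod 8), (2/55) = +1, so (2/55)^2 = +1.
Reciprocity: 9 ≡ 1 and 55 ≡ 3 (mod 4), so (9/55) = +(55/9).
Reduce top mod 9: now compute (1/9).
Reached (1/9) = 1. Collecting the sign flips along the way, the symbol is +1.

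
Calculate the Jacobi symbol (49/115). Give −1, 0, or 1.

1

Reciprocity: 49 ≡ 1 and 115 ≡ 3 (mod 4), so (49/115) = +(115/49).
Reduce top mod 49: now compute (17/49).
Reciprocity: 17 ≡ 1 and 49 ≡ 1 (mod 4), so (17/49) = +(49/17).
Reduce top mod 17: now compute (15/17).
Reciprocity: 15 ≡ 3 and 17 ≡ 1 (mod 4), so (15/17) = +(17/15).
Reduce top mod 15: now compute (2/15).
Pull out 2: since 15 ≡ 7 (mod 8), (2/15) = +1.
Reached (1/15) = 1. Collecting the sign flips along the way, the symbol is +1.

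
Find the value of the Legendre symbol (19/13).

Euler's criterion: (19/13) ≡ 6^6 (mod 13).
6^2 ≡ 10 (mod 13)
6^4 ≡ 9 (mod 13)
6^6 = 6^(4+2) ≡ 12 (mod 13).
Result is 12 ≡ −1, so (19/13) = −1.

-1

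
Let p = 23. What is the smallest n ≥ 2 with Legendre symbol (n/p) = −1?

(2/23) = +1, so 2 is a residue.
(3/23) = +1, so 3 is a residue.
(4/23) = +1, so 4 is a residue.
(5/23) = −1, so 5 is the smallest positive non-residue mod 23.

5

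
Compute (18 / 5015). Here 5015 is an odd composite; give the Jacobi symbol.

1

Pull out 2: since 5015 ≡ 7 (mod 8), (2/5015) = +1.
Reciprocity: 9 ≡ 1 and 5015 ≡ 3 (mod 4), so (9/5015) = +(5015/9).
Reduce top mod 9: now compute (2/9).
Pull out 2: since 9 ≡ 1 (mod 8), (2/9) = +1.
Reached (1/9) = 1. Collecting the sign flips along the way, the symbol is +1.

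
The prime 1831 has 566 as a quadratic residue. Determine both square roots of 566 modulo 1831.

Since 1831 ≡ 3 (mod 4), a square root of 566 is 566^((1831+1)/4) = 566^458 mod 1831.
Repeated squaring: 566^2≡1762, 566^4≡1099, 566^8≡1172, 566^16≡334, 566^32≡1696, 566^64≡1746, 566^128≡1732, 566^256≡646 (mod 1831).
566^458 = 566^(256+128+64+8+2) ≡ 1352 (mod 1831).
Check: 1352² = 1827904 ≡ 566 (mod 1831). The two roots are 479 and 1352.

479, 1352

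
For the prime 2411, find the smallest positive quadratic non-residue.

2

(2/2411) = −1, so 2 is the smallest positive non-residue mod 2411.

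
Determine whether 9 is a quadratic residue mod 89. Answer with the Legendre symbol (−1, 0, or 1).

1

Reciprocity: 9 ≡ 1 and 89 ≡ 1 (mod 4), so (9/89) = +(89/9).
Reduce top mod 9: now compute (8/9).
Pull out 2^3: since 9 ≡ 1 (mod 8), (2/9) = +1, so (2/9)^3 = +1.
Reached (1/9) = 1. Collecting the sign flips along the way, the symbol is +1.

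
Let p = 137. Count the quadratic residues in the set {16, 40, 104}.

1

(16/137) = +1 → QR.
(40/137) = -1 → non-residue.
(104/137) = -1 → non-residue.
Total quadratic residues among the 3: 1.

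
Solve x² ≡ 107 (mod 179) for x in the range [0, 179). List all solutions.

Since 179 ≡ 3 (mod 4), a square root of 107 is 107^((179+1)/4) = 107^45 mod 179.
Repeated squaring: 107^2≡172, 107^4≡49, 107^8≡74, 107^16≡106, 107^32≡138 (mod 179).
107^45 = 107^(32+8+4+1) ≡ 110 (mod 179).
Check: 110² = 12100 ≡ 107 (mod 179). The two roots are 69 and 110.

69, 110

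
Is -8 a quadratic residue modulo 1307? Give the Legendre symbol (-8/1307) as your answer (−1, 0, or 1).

First reduce: -8 ≡ 1299 (mod 1307).
Reciprocity: 1299 ≡ 3 and 1307 ≡ 3 (mod 4), so (1299/1307) = −(1307/1299).
Reduce top mod 1299: now compute (8/1299).
Pull out 2^3: since 1299 ≡ 3 (mod 8), (2/1299) = -1, so (2/1299)^3 = -1.
Reached (1/1299) = 1. Collecting the sign flips along the way, the symbol is +1.

1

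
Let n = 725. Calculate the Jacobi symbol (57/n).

Reciprocity: 57 ≡ 1 and 725 ≡ 1 (mod 4), so (57/725) = +(725/57).
Reduce top mod 57: now compute (41/57).
Reciprocity: 41 ≡ 1 and 57 ≡ 1 (mod 4), so (41/57) = +(57/41).
Reduce top mod 41: now compute (16/41).
Pull out 2^4: since 41 ≡ 1 (mod 8), (2/41) = +1, so (2/41)^4 = +1.
Reached (1/41) = 1. Collecting the sign flips along the way, the symbol is +1.

1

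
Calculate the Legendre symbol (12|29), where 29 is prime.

-1

Euler's criterion: (12/29) ≡ 12^14 (mod 29).
12^2 ≡ 28 (mod 29)
12^4 ≡ 1 (mod 29)
12^8 ≡ 1 (mod 29)
12^14 = 12^(8+4+2) ≡ 28 (mod 29).
Result is 28 ≡ −1, so (12/29) = −1.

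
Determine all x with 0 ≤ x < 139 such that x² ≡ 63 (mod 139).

Since 139 ≡ 3 (mod 4), a square root of 63 is 63^((139+1)/4) = 63^35 mod 139.
Repeated squaring: 63^2≡77, 63^4≡91, 63^8≡80, 63^16≡6, 63^32≡36 (mod 139).
63^35 = 63^(32+2+1) ≡ 52 (mod 139).
Check: 52² = 2704 ≡ 63 (mod 139). The two roots are 52 and 87.

52, 87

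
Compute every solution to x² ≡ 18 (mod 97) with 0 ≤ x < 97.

97 ≡ 1 (mod 4), so we find a root by search.
Trying successive values, 42² = 1764 ≡ 18 (mod 97). The other root is 97 − 42 = 55.

42, 55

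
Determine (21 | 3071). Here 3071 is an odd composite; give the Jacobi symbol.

1

Reciprocity: 21 ≡ 1 and 3071 ≡ 3 (mod 4), so (21/3071) = +(3071/21).
Reduce top mod 21: now compute (5/21).
Reciprocity: 5 ≡ 1 and 21 ≡ 1 (mod 4), so (5/21) = +(21/5).
Reduce top mod 5: now compute (1/5).
Reached (1/5) = 1. Collecting the sign flips along the way, the symbol is +1.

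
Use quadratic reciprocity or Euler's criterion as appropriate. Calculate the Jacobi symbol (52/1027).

0

Pull out 2^2: since 1027 ≡ 3 (mod 8), (2/1027) = -1, so (2/1027)^2 = +1.
Reciprocity: 13 ≡ 1 and 1027 ≡ 3 (mod 4), so (13/1027) = +(1027/13).
Reduce top mod 13: now compute (0/13).
Top reduces to 0: gcd > 1, so the symbol is 0.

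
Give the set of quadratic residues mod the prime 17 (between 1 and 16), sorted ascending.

Square k = 1,…,8 (k and 17−k give the same square):
1²=1, 2²=4, 3²=9, 4²=16, 5²≡8, 6²≡2, 7²≡15, 8²≡13 (mod 17).
So the quadratic residues mod 17 are {1, 2, 4, 8, 9, 13, 15, 16}.

1,2,4,8,9,13,15,16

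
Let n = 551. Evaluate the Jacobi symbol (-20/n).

-1

First reduce: -20 ≡ 531 (mod 551).
Reciprocity: 531 ≡ 3 and 551 ≡ 3 (mod 4), so (531/551) = −(551/531).
Reduce top mod 531: now compute (20/531).
Pull out 2^2: since 531 ≡ 3 (mod 8), (2/531) = -1, so (2/531)^2 = +1.
Reciprocity: 5 ≡ 1 and 531 ≡ 3 (mod 4), so (5/531) = +(531/5).
Reduce top mod 5: now compute (1/5).
Reached (1/5) = 1. Collecting the sign flips along the way, the symbol is -1.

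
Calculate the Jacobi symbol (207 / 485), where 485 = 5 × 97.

Reciprocity: 207 ≡ 3 and 485 ≡ 1 (mod 4), so (207/485) = +(485/207).
Reduce top mod 207: now compute (71/207).
Reciprocity: 71 ≡ 3 and 207 ≡ 3 (mod 4), so (71/207) = −(207/71).
Reduce top mod 71: now compute (65/71).
Reciprocity: 65 ≡ 1 and 71 ≡ 3 (mod 4), so (65/71) = +(71/65).
Reduce top mod 65: now compute (6/65).
Pull out 2: since 65 ≡ 1 (mod 8), (2/65) = +1.
Reciprocity: 3 ≡ 3 and 65 ≡ 1 (mod 4), so (3/65) = +(65/3).
Reduce top mod 3: now compute (2/3).
Pull out 2: since 3 ≡ 3 (mod 8), (2/3) = -1.
Reached (1/3) = 1. Collecting the sign flips along the way, the symbol is +1.

1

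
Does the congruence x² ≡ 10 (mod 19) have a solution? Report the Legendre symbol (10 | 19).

Euler's criterion: (10/19) ≡ 10^9 (mod 19).
10^2 ≡ 5 (mod 19)
10^4 ≡ 6 (mod 19)
10^8 ≡ 17 (mod 19)
10^9 = 10^(8+1) ≡ 18 (mod 19).
Result is 18 ≡ −1, so (10/19) = −1.

-1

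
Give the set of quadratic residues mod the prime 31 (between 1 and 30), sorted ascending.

1,2,4,5,7,8,9,10,14,16,18,19,20,25,28

Square k = 1,…,15 (k and 31−k give the same square):
1²=1, 2²=4, 3²=9, 4²=16, 5²=25, 6²≡5, 7²≡18, 8²≡2, 9²≡19, 10²≡7, 11²≡28, 12²≡20, 13²≡14, 14²≡10, 15²≡8 (mod 31).
So the quadratic residues mod 31 are {1, 2, 4, 5, 7, 8, 9, 10, 14, 16, 18, 19, 20, 25, 28}.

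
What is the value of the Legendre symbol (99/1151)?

1

Euler's criterion: (99/1151) ≡ 99^575 (mod 1151).
99^2 ≡ 593 (mod 1151)
99^4 ≡ 594 (mod 1151)
99^8 ≡ 630 (mod 1151)
99^16 ≡ 956 (mod 1151)
99^32 ≡ 42 (mod 1151)
99^64 ≡ 613 (mod 1151)
99^128 ≡ 543 (mod 1151)
99^256 ≡ 193 (mod 1151)
99^512 ≡ 417 (mod 1151)
99^575 = 99^(512+32+16+8+4+2+1) ≡ 1 (mod 1151).
Result is 1, so (99/1151) = 1.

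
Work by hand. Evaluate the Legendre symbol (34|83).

Pull out 2: since 83 ≡ 3 (mod 8), (2/83) = -1.
Reciprocity: 17 ≡ 1 and 83 ≡ 3 (mod 4), so (17/83) = +(83/17).
Reduce top mod 17: now compute (15/17).
Reciprocity: 15 ≡ 3 and 17 ≡ 1 (mod 4), so (15/17) = +(17/15).
Reduce top mod 15: now compute (2/15).
Pull out 2: since 15 ≡ 7 (mod 8), (2/15) = +1.
Reached (1/15) = 1. Collecting the sign flips along the way, the symbol is -1.

-1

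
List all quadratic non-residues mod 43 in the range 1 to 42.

Square k = 1,…,21 (k and 43−k give the same square):
1²=1, 2²=4, 3²=9, 4²=16, 5²=25, 6²=36, 7²≡6, 8²≡21, 9²≡38, 10²≡14, 11²≡35, 12²≡15, 13²≡40, 14²≡24, 15²≡10, 16²≡41, 17²≡31, 18²≡23, 19²≡17, 20²≡13, 21²≡11 (mod 43).
The residues are {1, 4, 6, 9, 10, 11, 13, 14, 15, 16, 17, 21, 23, 24, 25, 31, 35, 36, 38, 40, 41}; the non-residues are the remaining 21 nonzero classes.

2 3 5 7 8 12 18 19 20 22 26 27 28 29 30 32 33 34 37 39 42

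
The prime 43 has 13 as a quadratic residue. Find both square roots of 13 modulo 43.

20, 23

Since 43 ≡ 3 (mod 4), a square root of 13 is 13^((43+1)/4) = 13^11 mod 43.
Repeated squaring: 13^2≡40, 13^4≡9, 13^8≡38 (mod 43).
13^11 = 13^(8+2+1) ≡ 23 (mod 43).
Check: 23² = 529 ≡ 13 (mod 43). The two roots are 20 and 23.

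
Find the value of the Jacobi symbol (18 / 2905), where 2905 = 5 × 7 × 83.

Pull out 2: since 2905 ≡ 1 (mod 8), (2/2905) = +1.
Reciprocity: 9 ≡ 1 and 2905 ≡ 1 (mod 4), so (9/2905) = +(2905/9).
Reduce top mod 9: now compute (7/9).
Reciprocity: 7 ≡ 3 and 9 ≡ 1 (mod 4), so (7/9) = +(9/7).
Reduce top mod 7: now compute (2/7).
Pull out 2: since 7 ≡ 7 (mod 8), (2/7) = +1.
Reached (1/7) = 1. Collecting the sign flips along the way, the symbol is +1.

1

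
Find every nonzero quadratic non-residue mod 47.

Square k = 1,…,23 (k and 47−k give the same square):
1²=1, 2²=4, 3²=9, 4²=16, 5²=25, 6²=36, 7²≡2, 8²≡17, 9²≡34, 10²≡6, 11²≡27, 12²≡3, 13²≡28, 14²≡8, 15²≡37, 16²≡21, 17²≡7, 18²≡42, 19²≡32, 20²≡24, 21²≡18, 22²≡14, 23²≡12 (mod 47).
The residues are {1, 2, 3, 4, 6, 7, 8, 9, 12, 14, 16, 17, 18, 21, 24, 25, 27, 28, 32, 34, 36, 37, 42}; the non-residues are the remaining 23 nonzero classes.

5 10 11 13 15 19 20 22 23 26 29 30 31 33 35 38 39 40 41 43 44 45 46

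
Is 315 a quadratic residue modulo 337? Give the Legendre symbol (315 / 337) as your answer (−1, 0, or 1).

Euler's criterion: (315/337) ≡ 315^168 (mod 337).
315^2 ≡ 147 (mod 337)
315^4 ≡ 41 (mod 337)
315^8 ≡ 333 (mod 337)
315^16 ≡ 16 (mod 337)
315^32 ≡ 256 (mod 337)
315^64 ≡ 158 (mod 337)
315^128 ≡ 26 (mod 337)
315^168 = 315^(128+32+8) ≡ 336 (mod 337).
Result is 336 ≡ −1, so (315/337) = −1.

-1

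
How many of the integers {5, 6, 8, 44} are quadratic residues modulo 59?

1

(5/59) = +1 → QR.
(6/59) = -1 → non-residue.
(8/59) = -1 → non-residue.
(44/59) = -1 → non-residue.
Total quadratic residues among the 4: 1.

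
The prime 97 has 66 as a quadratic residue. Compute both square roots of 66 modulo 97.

39, 58

97 ≡ 1 (mod 4), so we find a root by search.
Trying successive values, 39² = 1521 ≡ 66 (mod 97). The other root is 97 − 39 = 58.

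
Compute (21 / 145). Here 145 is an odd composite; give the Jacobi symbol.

-1

Reciprocity: 21 ≡ 1 and 145 ≡ 1 (mod 4), so (21/145) = +(145/21).
Reduce top mod 21: now compute (19/21).
Reciprocity: 19 ≡ 3 and 21 ≡ 1 (mod 4), so (19/21) = +(21/19).
Reduce top mod 19: now compute (2/19).
Pull out 2: since 19 ≡ 3 (mod 8), (2/19) = -1.
Reached (1/19) = 1. Collecting the sign flips along the way, the symbol is -1.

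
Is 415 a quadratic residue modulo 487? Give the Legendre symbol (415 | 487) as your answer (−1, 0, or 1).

-1

Reciprocity: 415 ≡ 3 and 487 ≡ 3 (mod 4), so (415/487) = −(487/415).
Reduce top mod 415: now compute (72/415).
Pull out 2^3: since 415 ≡ 7 (mod 8), (2/415) = +1, so (2/415)^3 = +1.
Reciprocity: 9 ≡ 1 and 415 ≡ 3 (mod 4), so (9/415) = +(415/9).
Reduce top mod 9: now compute (1/9).
Reached (1/9) = 1. Collecting the sign flips along the way, the symbol is -1.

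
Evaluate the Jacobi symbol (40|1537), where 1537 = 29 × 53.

-1

Pull out 2^3: since 1537 ≡ 1 (mod 8), (2/1537) = +1, so (2/1537)^3 = +1.
Reciprocity: 5 ≡ 1 and 1537 ≡ 1 (mod 4), so (5/1537) = +(1537/5).
Reduce top mod 5: now compute (2/5).
Pull out 2: since 5 ≡ 5 (mod 8), (2/5) = -1.
Reached (1/5) = 1. Collecting the sign flips along the way, the symbol is -1.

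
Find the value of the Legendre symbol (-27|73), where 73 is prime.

1

First reduce: -27 ≡ 46 (mod 73).
Pull out 2: since 73 ≡ 1 (mod 8), (2/73) = +1.
Reciprocity: 23 ≡ 3 and 73 ≡ 1 (mod 4), so (23/73) = +(73/23).
Reduce top mod 23: now compute (4/23).
Pull out 2^2: since 23 ≡ 7 (mod 8), (2/23) = +1, so (2/23)^2 = +1.
Reached (1/23) = 1. Collecting the sign flips along the way, the symbol is +1.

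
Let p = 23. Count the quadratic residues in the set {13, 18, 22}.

2

(13/23) = +1 → QR.
(18/23) = +1 → QR.
(22/23) = -1 → non-residue.
Total quadratic residues among the 3: 2.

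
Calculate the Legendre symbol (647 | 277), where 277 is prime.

Euler's criterion: (647/277) ≡ 93^138 (mod 277).
93^2 ≡ 62 (mod 277)
93^4 ≡ 243 (mod 277)
93^8 ≡ 48 (mod 277)
93^16 ≡ 88 (mod 277)
93^32 ≡ 265 (mod 277)
93^64 ≡ 144 (mod 277)
93^128 ≡ 238 (mod 277)
93^138 = 93^(128+8+2) ≡ 276 (mod 277).
Result is 276 ≡ −1, so (647/277) = −1.

-1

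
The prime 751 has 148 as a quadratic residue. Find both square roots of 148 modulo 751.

Since 751 ≡ 3 (mod 4), a square root of 148 is 148^((751+1)/4) = 148^188 mod 751.
Repeated squaring: 148^2≡125, 148^4≡605, 148^8≡288, 148^16≡334, 148^32≡408, 148^64≡493, 148^128≡476 (mod 751).
148^188 = 148^(128+32+16+8+4) ≡ 49 (mod 751).
Check: 49² = 2401 ≡ 148 (mod 751). The two roots are 49 and 702.

49, 702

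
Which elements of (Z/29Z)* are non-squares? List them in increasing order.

2 3 8 10 11 12 14 15 17 18 19 21 26 27

Square k = 1,…,14 (k and 29−k give the same square):
1²=1, 2²=4, 3²=9, 4²=16, 5²=25, 6²≡7, 7²≡20, 8²≡6, 9²≡23, 10²≡13, 11²≡5, 12²≡28, 13²≡24, 14²≡22 (mod 29).
The residues are {1, 4, 5, 6, 7, 9, 13, 16, 20, 22, 23, 24, 25, 28}; the non-residues are the remaining 14 nonzero classes.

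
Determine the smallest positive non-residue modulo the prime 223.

(2/223) = +1, so 2 is a residue.
(3/223) = −1, so 3 is the smallest positive non-residue mod 223.

3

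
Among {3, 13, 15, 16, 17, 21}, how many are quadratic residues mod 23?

(3/23) = +1 → QR.
(13/23) = +1 → QR.
(15/23) = -1 → non-residue.
(16/23) = +1 → QR.
(17/23) = -1 → non-residue.
(21/23) = -1 → non-residue.
Total quadratic residues among the 6: 3.

3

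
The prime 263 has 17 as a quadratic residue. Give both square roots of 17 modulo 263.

Since 263 ≡ 3 (mod 4), a square root of 17 is 17^((263+1)/4) = 17^66 mod 263.
Repeated squaring: 17^2≡26, 17^4≡150, 17^8≡145, 17^16≡248, 17^32≡225, 17^64≡129 (mod 263).
17^66 = 17^(64+2) ≡ 198 (mod 263).
Check: 198² = 39204 ≡ 17 (mod 263). The two roots are 65 and 198.

65, 198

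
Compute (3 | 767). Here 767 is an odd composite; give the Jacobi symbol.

1

Reciprocity: 3 ≡ 3 and 767 ≡ 3 (mod 4), so (3/767) = −(767/3).
Reduce top mod 3: now compute (2/3).
Pull out 2: since 3 ≡ 3 (mod 8), (2/3) = -1.
Reached (1/3) = 1. Collecting the sign flips along the way, the symbol is +1.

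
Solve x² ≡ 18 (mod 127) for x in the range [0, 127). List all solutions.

Since 127 ≡ 3 (mod 4), a square root of 18 is 18^((127+1)/4) = 18^32 mod 127.
Repeated squaring: 18^2≡70, 18^4≡74, 18^8≡15, 18^16≡98, 18^32≡79 (mod 127).
18^32 = 18^(32) ≡ 79 (mod 127).
Check: 79² = 6241 ≡ 18 (mod 127). The two roots are 48 and 79.

48, 79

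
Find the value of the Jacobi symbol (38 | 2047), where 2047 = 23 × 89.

1

Pull out 2: since 2047 ≡ 7 (mod 8), (2/2047) = +1.
Reciprocity: 19 ≡ 3 and 2047 ≡ 3 (mod 4), so (19/2047) = −(2047/19).
Reduce top mod 19: now compute (14/19).
Pull out 2: since 19 ≡ 3 (mod 8), (2/19) = -1.
Reciprocity: 7 ≡ 3 and 19 ≡ 3 (mod 4), so (7/19) = −(19/7).
Reduce top mod 7: now compute (5/7).
Reciprocity: 5 ≡ 1 and 7 ≡ 3 (mod 4), so (5/7) = +(7/5).
Reduce top mod 5: now compute (2/5).
Pull out 2: since 5 ≡ 5 (mod 8), (2/5) = -1.
Reached (1/5) = 1. Collecting the sign flips along the way, the symbol is +1.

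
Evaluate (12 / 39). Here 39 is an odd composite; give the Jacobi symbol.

Pull out 2^2: since 39 ≡ 7 (mod 8), (2/39) = +1, so (2/39)^2 = +1.
Reciprocity: 3 ≡ 3 and 39 ≡ 3 (mod 4), so (3/39) = −(39/3).
Reduce top mod 3: now compute (0/3).
Top reduces to 0: gcd > 1, so the symbol is 0.

0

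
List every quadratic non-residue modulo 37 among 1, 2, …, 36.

Square k = 1,…,18 (k and 37−k give the same square):
1²=1, 2²=4, 3²=9, 4²=16, 5²=25, 6²=36, 7²≡12, 8²≡27, 9²≡7, 10²≡26, 11²≡10, 12²≡33, 13²≡21, 14²≡11, 15²≡3, 16²≡34, 17²≡30, 18²≡28 (mod 37).
The residues are {1, 3, 4, 7, 9, 10, 11, 12, 16, 21, 25, 26, 27, 28, 30, 33, 34, 36}; the non-residues are the remaining 18 nonzero classes.

2 5 6 8 13 14 15 17 18 19 20 22 23 24 29 31 32 35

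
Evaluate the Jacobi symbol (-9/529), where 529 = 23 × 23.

First reduce: -9 ≡ 520 (mod 529).
Pull out 2^3: since 529 ≡ 1 (mod 8), (2/529) = +1, so (2/529)^3 = +1.
Reciprocity: 65 ≡ 1 and 529 ≡ 1 (mod 4), so (65/529) = +(529/65).
Reduce top mod 65: now compute (9/65).
Reciprocity: 9 ≡ 1 and 65 ≡ 1 (mod 4), so (9/65) = +(65/9).
Reduce top mod 9: now compute (2/9).
Pull out 2: since 9 ≡ 1 (mod 8), (2/9) = +1.
Reached (1/9) = 1. Collecting the sign flips along the way, the symbol is +1.

1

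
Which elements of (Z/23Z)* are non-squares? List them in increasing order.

Square k = 1,…,11 (k and 23−k give the same square):
1²=1, 2²=4, 3²=9, 4²=16, 5²≡2, 6²≡13, 7²≡3, 8²≡18, 9²≡12, 10²≡8, 11²≡6 (mod 23).
The residues are {1, 2, 3, 4, 6, 8, 9, 12, 13, 16, 18}; the non-residues are the remaining 11 nonzero classes.

5, 7, 10, 11, 14, 15, 17, 19, 20, 21, 22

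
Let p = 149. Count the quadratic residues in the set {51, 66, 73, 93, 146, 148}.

2

(51/149) = -1 → non-residue.
(66/149) = -1 → non-residue.
(73/149) = +1 → QR.
(93/149) = -1 → non-residue.
(146/149) = -1 → non-residue.
(148/149) = +1 → QR.
Total quadratic residues among the 6: 2.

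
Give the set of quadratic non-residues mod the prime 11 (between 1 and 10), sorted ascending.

Square k = 1,…,5 (k and 11−k give the same square):
1²=1, 2²=4, 3²=9, 4²≡5, 5²≡3 (mod 11).
The residues are {1, 3, 4, 5, 9}; the non-residues are the remaining 5 nonzero classes.

2,6,7,8,10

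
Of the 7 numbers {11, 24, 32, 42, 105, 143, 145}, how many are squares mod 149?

4

(11/149) = -1 → non-residue.
(24/149) = +1 → QR.
(32/149) = -1 → non-residue.
(42/149) = +1 → QR.
(105/149) = -1 → non-residue.
(143/149) = +1 → QR.
(145/149) = +1 → QR.
Total quadratic residues among the 7: 4.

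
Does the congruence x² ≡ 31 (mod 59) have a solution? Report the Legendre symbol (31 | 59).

-1

Euler's criterion: (31/59) ≡ 31^29 (mod 59).
31^2 ≡ 17 (mod 59)
31^4 ≡ 53 (mod 59)
31^8 ≡ 36 (mod 59)
31^16 ≡ 57 (mod 59)
31^29 = 31^(16+8+4+1) ≡ 58 (mod 59).
Result is 58 ≡ −1, so (31/59) = −1.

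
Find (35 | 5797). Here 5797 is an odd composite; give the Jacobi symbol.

Reciprocity: 35 ≡ 3 and 5797 ≡ 1 (mod 4), so (35/5797) = +(5797/35).
Reduce top mod 35: now compute (22/35).
Pull out 2: since 35 ≡ 3 (mod 8), (2/35) = -1.
Reciprocity: 11 ≡ 3 and 35 ≡ 3 (mod 4), so (11/35) = −(35/11).
Reduce top mod 11: now compute (2/11).
Pull out 2: since 11 ≡ 3 (mod 8), (2/11) = -1.
Reached (1/11) = 1. Collecting the sign flips along the way, the symbol is -1.

-1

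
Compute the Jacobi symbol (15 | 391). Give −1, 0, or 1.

Reciprocity: 15 ≡ 3 and 391 ≡ 3 (mod 4), so (15/391) = −(391/15).
Reduce top mod 15: now compute (1/15).
Reached (1/15) = 1. Collecting the sign flips along the way, the symbol is -1.

-1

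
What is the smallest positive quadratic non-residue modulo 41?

3

(2/41) = +1, so 2 is a residue.
(3/41) = −1, so 3 is the smallest positive non-residue mod 41.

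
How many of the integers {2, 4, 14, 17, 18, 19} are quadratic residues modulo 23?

(2/23) = +1 → QR.
(4/23) = +1 → QR.
(14/23) = -1 → non-residue.
(17/23) = -1 → non-residue.
(18/23) = +1 → QR.
(19/23) = -1 → non-residue.
Total quadratic residues among the 6: 3.

3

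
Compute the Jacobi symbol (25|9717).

Reciprocity: 25 ≡ 1 and 9717 ≡ 1 (mod 4), so (25/9717) = +(9717/25).
Reduce top mod 25: now compute (17/25).
Reciprocity: 17 ≡ 1 and 25 ≡ 1 (mod 4), so (17/25) = +(25/17).
Reduce top mod 17: now compute (8/17).
Pull out 2^3: since 17 ≡ 1 (mod 8), (2/17) = +1, so (2/17)^3 = +1.
Reached (1/17) = 1. Collecting the sign flips along the way, the symbol is +1.

1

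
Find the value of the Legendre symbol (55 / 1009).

Reciprocity: 55 ≡ 3 and 1009 ≡ 1 (mod 4), so (55/1009) = +(1009/55).
Reduce top mod 55: now compute (19/55).
Reciprocity: 19 ≡ 3 and 55 ≡ 3 (mod 4), so (19/55) = −(55/19).
Reduce top mod 19: now compute (17/19).
Reciprocity: 17 ≡ 1 and 19 ≡ 3 (mod 4), so (17/19) = +(19/17).
Reduce top mod 17: now compute (2/17).
Pull out 2: since 17 ≡ 1 (mod 8), (2/17) = +1.
Reached (1/17) = 1. Collecting the sign flips along the way, the symbol is -1.

-1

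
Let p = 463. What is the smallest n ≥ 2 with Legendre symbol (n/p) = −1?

3

(2/463) = +1, so 2 is a residue.
(3/463) = −1, so 3 is the smallest positive non-residue mod 463.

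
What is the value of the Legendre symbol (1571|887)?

First reduce: 1571 ≡ 684 (mod 887).
Pull out 2^2: since 887 ≡ 7 (mod 8), (2/887) = +1, so (2/887)^2 = +1.
Reciprocity: 171 ≡ 3 and 887 ≡ 3 (mod 4), so (171/887) = −(887/171).
Reduce top mod 171: now compute (32/171).
Pull out 2^5: since 171 ≡ 3 (mod 8), (2/171) = -1, so (2/171)^5 = -1.
Reached (1/171) = 1. Collecting the sign flips along the way, the symbol is +1.

1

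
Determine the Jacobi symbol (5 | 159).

Reciprocity: 5 ≡ 1 and 159 ≡ 3 (mod 4), so (5/159) = +(159/5).
Reduce top mod 5: now compute (4/5).
Pull out 2^2: since 5 ≡ 5 (mod 8), (2/5) = -1, so (2/5)^2 = +1.
Reached (1/5) = 1. Collecting the sign flips along the way, the symbol is +1.

1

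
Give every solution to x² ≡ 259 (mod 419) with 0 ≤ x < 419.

178, 241

Since 419 ≡ 3 (mod 4), a square root of 259 is 259^((419+1)/4) = 259^105 mod 419.
Repeated squaring: 259^2≡41, 259^4≡5, 259^8≡25, 259^16≡206, 259^32≡117, 259^64≡281 (mod 419).
259^105 = 259^(64+32+8+1) ≡ 178 (mod 419).
Check: 178² = 31684 ≡ 259 (mod 419). The two roots are 178 and 241.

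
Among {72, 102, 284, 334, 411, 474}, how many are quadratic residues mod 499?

(72/499) = -1 → non-residue.
(102/499) = -1 → non-residue.
(284/499) = -1 → non-residue.
(334/499) = -1 → non-residue.
(411/499) = -1 → non-residue.
(474/499) = -1 → non-residue.
Total quadratic residues among the 6: 0.

0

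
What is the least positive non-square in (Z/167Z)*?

(2/167) = +1, so 2 is a residue.
(3/167) = +1, so 3 is a residue.
(4/167) = +1, so 4 is a residue.
(5/167) = −1, so 5 is the smallest positive non-residue mod 167.

5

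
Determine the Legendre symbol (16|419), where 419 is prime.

1

Pull out 2^4: since 419 ≡ 3 (mod 8), (2/419) = -1, so (2/419)^4 = +1.
Reached (1/419) = 1. Collecting the sign flips along the way, the symbol is +1.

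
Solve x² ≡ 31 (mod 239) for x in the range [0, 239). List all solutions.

105, 134

Since 239 ≡ 3 (mod 4), a square root of 31 is 31^((239+1)/4) = 31^60 mod 239.
Repeated squaring: 31^2≡5, 31^4≡25, 31^8≡147, 31^16≡99, 31^32≡2 (mod 239).
31^60 = 31^(32+16+8+4) ≡ 134 (mod 239).
Check: 134² = 17956 ≡ 31 (mod 239). The two roots are 105 and 134.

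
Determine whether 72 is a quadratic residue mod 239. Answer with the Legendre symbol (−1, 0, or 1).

1

Pull out 2^3: since 239 ≡ 7 (mod 8), (2/239) = +1, so (2/239)^3 = +1.
Reciprocity: 9 ≡ 1 and 239 ≡ 3 (mod 4), so (9/239) = +(239/9).
Reduce top mod 9: now compute (5/9).
Reciprocity: 5 ≡ 1 and 9 ≡ 1 (mod 4), so (5/9) = +(9/5).
Reduce top mod 5: now compute (4/5).
Pull out 2^2: since 5 ≡ 5 (mod 8), (2/5) = -1, so (2/5)^2 = +1.
Reached (1/5) = 1. Collecting the sign flips along the way, the symbol is +1.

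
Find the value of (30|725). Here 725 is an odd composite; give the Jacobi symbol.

0

Pull out 2: since 725 ≡ 5 (mod 8), (2/725) = -1.
Reciprocity: 15 ≡ 3 and 725 ≡ 1 (mod 4), so (15/725) = +(725/15).
Reduce top mod 15: now compute (5/15).
Reciprocity: 5 ≡ 1 and 15 ≡ 3 (mod 4), so (5/15) = +(15/5).
Reduce top mod 5: now compute (0/5).
Top reduces to 0: gcd > 1, so the symbol is 0.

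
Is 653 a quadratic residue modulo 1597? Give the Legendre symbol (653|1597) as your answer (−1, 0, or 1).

1

Reciprocity: 653 ≡ 1 and 1597 ≡ 1 (mod 4), so (653/1597) = +(1597/653).
Reduce top mod 653: now compute (291/653).
Reciprocity: 291 ≡ 3 and 653 ≡ 1 (mod 4), so (291/653) = +(653/291).
Reduce top mod 291: now compute (71/291).
Reciprocity: 71 ≡ 3 and 291 ≡ 3 (mod 4), so (71/291) = −(291/71).
Reduce top mod 71: now compute (7/71).
Reciprocity: 7 ≡ 3 and 71 ≡ 3 (mod 4), so (7/71) = −(71/7).
Reduce top mod 7: now compute (1/7).
Reached (1/7) = 1. Collecting the sign flips along the way, the symbol is +1.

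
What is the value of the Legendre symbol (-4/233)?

1

First reduce: -4 ≡ 229 (mod 233).
Reciprocity: 229 ≡ 1 and 233 ≡ 1 (mod 4), so (229/233) = +(233/229).
Reduce top mod 229: now compute (4/229).
Pull out 2^2: since 229 ≡ 5 (mod 8), (2/229) = -1, so (2/229)^2 = +1.
Reached (1/229) = 1. Collecting the sign flips along the way, the symbol is +1.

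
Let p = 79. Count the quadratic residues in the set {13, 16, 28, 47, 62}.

3

(13/79) = +1 → QR.
(16/79) = +1 → QR.
(28/79) = -1 → non-residue.
(47/79) = -1 → non-residue.
(62/79) = +1 → QR.
Total quadratic residues among the 5: 3.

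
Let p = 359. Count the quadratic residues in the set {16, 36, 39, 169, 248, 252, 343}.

(16/359) = +1 → QR.
(36/359) = +1 → QR.
(39/359) = -1 → non-residue.
(169/359) = +1 → QR.
(248/359) = -1 → non-residue.
(252/359) = -1 → non-residue.
(343/359) = -1 → non-residue.
Total quadratic residues among the 7: 3.

3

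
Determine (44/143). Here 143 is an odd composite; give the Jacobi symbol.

Pull out 2^2: since 143 ≡ 7 (mod 8), (2/143) = +1, so (2/143)^2 = +1.
Reciprocity: 11 ≡ 3 and 143 ≡ 3 (mod 4), so (11/143) = −(143/11).
Reduce top mod 11: now compute (0/11).
Top reduces to 0: gcd > 1, so the symbol is 0.

0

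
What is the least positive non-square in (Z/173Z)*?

2

(2/173) = −1, so 2 is the smallest positive non-residue mod 173.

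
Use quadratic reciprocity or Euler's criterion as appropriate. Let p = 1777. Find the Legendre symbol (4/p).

Pull out 2^2: since 1777 ≡ 1 (mod 8), (2/1777) = +1, so (2/1777)^2 = +1.
Reached (1/1777) = 1. Collecting the sign flips along the way, the symbol is +1.

1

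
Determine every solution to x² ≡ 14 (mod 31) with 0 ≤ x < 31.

13, 18

Since 31 ≡ 3 (mod 4), a square root of 14 is 14^((31+1)/4) = 14^8 mod 31.
Repeated squaring: 14^2≡10, 14^4≡7, 14^8≡18 (mod 31).
14^8 = 14^(8) ≡ 18 (mod 31).
Check: 18² = 324 ≡ 14 (mod 31). The two roots are 13 and 18.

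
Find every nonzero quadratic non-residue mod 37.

Square k = 1,…,18 (k and 37−k give the same square):
1²=1, 2²=4, 3²=9, 4²=16, 5²=25, 6²=36, 7²≡12, 8²≡27, 9²≡7, 10²≡26, 11²≡10, 12²≡33, 13²≡21, 14²≡11, 15²≡3, 16²≡34, 17²≡30, 18²≡28 (mod 37).
The residues are {1, 3, 4, 7, 9, 10, 11, 12, 16, 21, 25, 26, 27, 28, 30, 33, 34, 36}; the non-residues are the remaining 18 nonzero classes.

2 5 6 8 13 14 15 17 18 19 20 22 23 24 29 31 32 35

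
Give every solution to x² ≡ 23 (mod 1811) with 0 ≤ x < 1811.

Since 1811 ≡ 3 (mod 4), a square root of 23 is 23^((1811+1)/4) = 23^453 mod 1811.
Repeated squaring: 23^2≡529, 23^4≡947, 23^8≡364, 23^16≡293, 23^32≡732, 23^64≡1579, 23^128≡1305, 23^256≡685 (mod 1811).
23^453 = 23^(256+128+64+4+1) ≡ 962 (mod 1811).
Check: 962² = 925444 ≡ 23 (mod 1811). The two roots are 849 and 962.

849, 962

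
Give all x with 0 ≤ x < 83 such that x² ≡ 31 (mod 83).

Since 83 ≡ 3 (mod 4), a square root of 31 is 31^((83+1)/4) = 31^21 mod 83.
Repeated squaring: 31^2≡48, 31^4≡63, 31^8≡68, 31^16≡59 (mod 83).
31^21 = 31^(16+4+1) ≡ 23 (mod 83).
Check: 23² = 529 ≡ 31 (mod 83). The two roots are 23 and 60.

23, 60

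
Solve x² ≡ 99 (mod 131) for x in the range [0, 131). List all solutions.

19, 112

Since 131 ≡ 3 (mod 4), a square root of 99 is 99^((131+1)/4) = 99^33 mod 131.
Repeated squaring: 99^2≡107, 99^4≡52, 99^8≡84, 99^16≡113, 99^32≡62 (mod 131).
99^33 = 99^(32+1) ≡ 112 (mod 131).
Check: 112² = 12544 ≡ 99 (mod 131). The two roots are 19 and 112.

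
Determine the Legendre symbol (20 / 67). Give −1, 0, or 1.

-1

Pull out 2^2: since 67 ≡ 3 (mod 8), (2/67) = -1, so (2/67)^2 = +1.
Reciprocity: 5 ≡ 1 and 67 ≡ 3 (mod 4), so (5/67) = +(67/5).
Reduce top mod 5: now compute (2/5).
Pull out 2: since 5 ≡ 5 (mod 8), (2/5) = -1.
Reached (1/5) = 1. Collecting the sign flips along the way, the symbol is -1.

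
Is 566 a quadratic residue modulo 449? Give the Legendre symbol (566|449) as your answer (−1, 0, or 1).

-1

Euler's criterion: (566/449) ≡ 117^224 (mod 449).
117^2 ≡ 219 (mod 449)
117^4 ≡ 367 (mod 449)
117^8 ≡ 438 (mod 449)
117^16 ≡ 121 (mod 449)
117^32 ≡ 273 (mod 449)
117^64 ≡ 444 (mod 449)
117^128 ≡ 25 (mod 449)
117^224 = 117^(128+64+32) ≡ 448 (mod 449).
Result is 448 ≡ −1, so (566/449) = −1.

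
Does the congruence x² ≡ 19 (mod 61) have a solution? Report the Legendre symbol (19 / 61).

1

Euler's criterion: (19/61) ≡ 19^30 (mod 61).
19^2 ≡ 56 (mod 61)
19^4 ≡ 25 (mod 61)
19^8 ≡ 15 (mod 61)
19^16 ≡ 42 (mod 61)
19^30 = 19^(16+8+4+2) ≡ 1 (mod 61).
Result is 1, so (19/61) = 1.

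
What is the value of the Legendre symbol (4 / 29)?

1

Pull out 2^2: since 29 ≡ 5 (mod 8), (2/29) = -1, so (2/29)^2 = +1.
Reached (1/29) = 1. Collecting the sign flips along the way, the symbol is +1.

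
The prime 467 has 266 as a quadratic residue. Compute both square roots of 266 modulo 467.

Since 467 ≡ 3 (mod 4), a square root of 266 is 266^((467+1)/4) = 266^117 mod 467.
Repeated squaring: 266^2≡239, 266^4≡147, 266^8≡127, 266^16≡251, 266^32≡423, 266^64≡68 (mod 467).
266^117 = 266^(64+32+16+4+1) ≡ 51 (mod 467).
Check: 51² = 2601 ≡ 266 (mod 467). The two roots are 51 and 416.

51, 416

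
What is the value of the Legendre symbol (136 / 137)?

Pull out 2^3: since 137 ≡ 1 (mod 8), (2/137) = +1, so (2/137)^3 = +1.
Reciprocity: 17 ≡ 1 and 137 ≡ 1 (mod 4), so (17/137) = +(137/17).
Reduce top mod 17: now compute (1/17).
Reached (1/17) = 1. Collecting the sign flips along the way, the symbol is +1.

1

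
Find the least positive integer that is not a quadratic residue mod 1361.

(2/1361) = +1, so 2 is a residue.
(3/1361) = −1, so 3 is the smallest positive non-residue mod 1361.

3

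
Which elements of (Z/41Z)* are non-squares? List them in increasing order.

3, 6, 7, 11, 12, 13, 14, 15, 17, 19, 22, 24, 26, 27, 28, 29, 30, 34, 35, 38

Square k = 1,…,20 (k and 41−k give the same square):
1²=1, 2²=4, 3²=9, 4²=16, 5²=25, 6²=36, 7²≡8, 8²≡23, 9²≡40, 10²≡18, 11²≡39, 12²≡21, 13²≡5, 14²≡32, 15²≡20, 16²≡10, 17²≡2, 18²≡37, 19²≡33, 20²≡31 (mod 41).
The residues are {1, 2, 4, 5, 8, 9, 10, 16, 18, 20, 21, 23, 25, 31, 32, 33, 36, 37, 39, 40}; the non-residues are the remaining 20 nonzero classes.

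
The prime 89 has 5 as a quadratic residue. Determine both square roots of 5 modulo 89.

89 ≡ 1 (mod 4), so we find a root by search.
Trying successive values, 19² = 361 ≡ 5 (mod 89). The other root is 89 − 19 = 70.

19, 70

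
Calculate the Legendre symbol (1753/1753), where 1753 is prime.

0

First reduce: 1753 ≡ 0 (mod 1753).
Top reduces to 0: gcd > 1, so the symbol is 0.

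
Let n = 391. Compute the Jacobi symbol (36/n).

Pull out 2^2: since 391 ≡ 7 (mod 8), (2/391) = +1, so (2/391)^2 = +1.
Reciprocity: 9 ≡ 1 and 391 ≡ 3 (mod 4), so (9/391) = +(391/9).
Reduce top mod 9: now compute (4/9).
Pull out 2^2: since 9 ≡ 1 (mod 8), (2/9) = +1, so (2/9)^2 = +1.
Reached (1/9) = 1. Collecting the sign flips along the way, the symbol is +1.

1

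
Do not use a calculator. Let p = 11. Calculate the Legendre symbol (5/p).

1

Euler's criterion: (5/11) ≡ 5^5 (mod 11).
5^2 ≡ 3 (mod 11)
5^4 ≡ 9 (mod 11)
5^5 = 5^(4+1) ≡ 1 (mod 11).
Result is 1, so (5/11) = 1.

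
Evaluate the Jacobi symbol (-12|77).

First reduce: -12 ≡ 65 (mod 77).
Reciprocity: 65 ≡ 1 and 77 ≡ 1 (mod 4), so (65/77) = +(77/65).
Reduce top mod 65: now compute (12/65).
Pull out 2^2: since 65 ≡ 1 (mod 8), (2/65) = +1, so (2/65)^2 = +1.
Reciprocity: 3 ≡ 3 and 65 ≡ 1 (mod 4), so (3/65) = +(65/3).
Reduce top mod 3: now compute (2/3).
Pull out 2: since 3 ≡ 3 (mod 8), (2/3) = -1.
Reached (1/3) = 1. Collecting the sign flips along the way, the symbol is -1.

-1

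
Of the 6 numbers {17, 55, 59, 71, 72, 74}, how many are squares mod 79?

2

(17/79) = -1 → non-residue.
(55/79) = +1 → QR.
(59/79) = -1 → non-residue.
(71/79) = -1 → non-residue.
(72/79) = +1 → QR.
(74/79) = -1 → non-residue.
Total quadratic residues among the 6: 2.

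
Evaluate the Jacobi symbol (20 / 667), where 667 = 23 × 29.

Pull out 2^2: since 667 ≡ 3 (mod 8), (2/667) = -1, so (2/667)^2 = +1.
Reciprocity: 5 ≡ 1 and 667 ≡ 3 (mod 4), so (5/667) = +(667/5).
Reduce top mod 5: now compute (2/5).
Pull out 2: since 5 ≡ 5 (mod 8), (2/5) = -1.
Reached (1/5) = 1. Collecting the sign flips along the way, the symbol is -1.

-1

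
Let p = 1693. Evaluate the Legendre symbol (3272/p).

1

First reduce: 3272 ≡ 1579 (mod 1693).
Reciprocity: 1579 ≡ 3 and 1693 ≡ 1 (mod 4), so (1579/1693) = +(1693/1579).
Reduce top mod 1579: now compute (114/1579).
Pull out 2: since 1579 ≡ 3 (mod 8), (2/1579) = -1.
Reciprocity: 57 ≡ 1 and 1579 ≡ 3 (mod 4), so (57/1579) = +(1579/57).
Reduce top mod 57: now compute (40/57).
Pull out 2^3: since 57 ≡ 1 (mod 8), (2/57) = +1, so (2/57)^3 = +1.
Reciprocity: 5 ≡ 1 and 57 ≡ 1 (mod 4), so (5/57) = +(57/5).
Reduce top mod 5: now compute (2/5).
Pull out 2: since 5 ≡ 5 (mod 8), (2/5) = -1.
Reached (1/5) = 1. Collecting the sign flips along the way, the symbol is +1.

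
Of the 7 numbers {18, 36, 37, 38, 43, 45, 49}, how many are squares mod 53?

5

(18/53) = -1 → non-residue.
(36/53) = +1 → QR.
(37/53) = +1 → QR.
(38/53) = +1 → QR.
(43/53) = +1 → QR.
(45/53) = -1 → non-residue.
(49/53) = +1 → QR.
Total quadratic residues among the 7: 5.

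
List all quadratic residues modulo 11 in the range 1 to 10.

Square k = 1,…,5 (k and 11−k give the same square):
1²=1, 2²=4, 3²=9, 4²≡5, 5²≡3 (mod 11).
So the quadratic residues mod 11 are {1, 3, 4, 5, 9}.

1 3 4 5 9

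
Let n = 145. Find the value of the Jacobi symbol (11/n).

-1

Reciprocity: 11 ≡ 3 and 145 ≡ 1 (mod 4), so (11/145) = +(145/11).
Reduce top mod 11: now compute (2/11).
Pull out 2: since 11 ≡ 3 (mod 8), (2/11) = -1.
Reached (1/11) = 1. Collecting the sign flips along the way, the symbol is -1.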